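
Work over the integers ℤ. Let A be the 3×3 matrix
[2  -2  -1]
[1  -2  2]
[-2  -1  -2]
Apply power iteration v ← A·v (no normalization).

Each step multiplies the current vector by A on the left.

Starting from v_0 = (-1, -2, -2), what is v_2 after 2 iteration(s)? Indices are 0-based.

v_2 = (2, 22, -23)

v_0 = (-1, -2, -2).
v_1 = A·v_0 = (4, -1, 8).
v_2 = A·v_1 = (2, 22, -23).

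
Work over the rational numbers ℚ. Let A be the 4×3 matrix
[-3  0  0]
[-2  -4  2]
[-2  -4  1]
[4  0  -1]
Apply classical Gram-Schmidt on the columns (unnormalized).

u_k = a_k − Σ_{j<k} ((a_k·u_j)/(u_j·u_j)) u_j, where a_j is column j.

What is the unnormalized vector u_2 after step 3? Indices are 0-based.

Step 1: u_0 = a_0 = (-3, -2, -2, 4).
Step 2: u_1 = a_1 − (16/33)·u_0 = (16/11, -100/33, -100/33, -64/33).
Step 3: u_2 = a_2 − (-10/33)·u_0 − (-59/200)·u_1 = (-12/25, 1/2, -1/2, -9/25).

u_2 = (-12/25, 1/2, -1/2, -9/25)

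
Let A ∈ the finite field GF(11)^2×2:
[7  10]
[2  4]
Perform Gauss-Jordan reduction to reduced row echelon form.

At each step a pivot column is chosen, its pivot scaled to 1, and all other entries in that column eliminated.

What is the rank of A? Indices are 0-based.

rank = 2

[1] R0 /= 7  ⇒  (1, 3)
     R1 -= 2·R0  ⇒  (0, 9)
[2] R1 /= 9  ⇒  (0, 1)
     R0 -= 3·R1  ⇒  (1, 0)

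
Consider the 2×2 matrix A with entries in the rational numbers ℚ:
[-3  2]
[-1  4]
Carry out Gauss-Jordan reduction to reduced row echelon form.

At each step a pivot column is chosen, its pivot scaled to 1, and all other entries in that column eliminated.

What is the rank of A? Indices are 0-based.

[1] R0 /= -3  ⇒  (1, -2/3)
     R1 -= -1·R0  ⇒  (0, 10/3)
[2] R1 /= 10/3  ⇒  (0, 1)
     R0 -= -2/3·R1  ⇒  (1, 0)

rank = 2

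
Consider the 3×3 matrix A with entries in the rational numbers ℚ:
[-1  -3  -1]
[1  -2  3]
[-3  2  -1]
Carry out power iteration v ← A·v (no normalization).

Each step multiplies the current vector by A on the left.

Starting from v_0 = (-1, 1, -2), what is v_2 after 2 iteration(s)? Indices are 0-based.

v_0 = (-1, 1, -2).
v_1 = A·v_0 = (0, -9, 7).
v_2 = A·v_1 = (20, 39, -25).

v_2 = (20, 39, -25)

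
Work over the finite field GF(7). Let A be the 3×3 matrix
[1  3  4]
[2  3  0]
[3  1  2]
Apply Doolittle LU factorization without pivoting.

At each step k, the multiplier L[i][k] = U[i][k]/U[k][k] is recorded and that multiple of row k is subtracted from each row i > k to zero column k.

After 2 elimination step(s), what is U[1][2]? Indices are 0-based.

k=0: U[0][0]=1
  eliminate (1,0): mult=2, new row 1: (0, 4, 6); set L[1][0]=2
  eliminate (2,0): mult=3, new row 2: (0, 6, 4); set L[2][0]=3
k=1: U[1][1]=4
  eliminate (2,1): mult=5, new row 2: (0, 0, 2); set L[2][1]=5

U[1][2] = 6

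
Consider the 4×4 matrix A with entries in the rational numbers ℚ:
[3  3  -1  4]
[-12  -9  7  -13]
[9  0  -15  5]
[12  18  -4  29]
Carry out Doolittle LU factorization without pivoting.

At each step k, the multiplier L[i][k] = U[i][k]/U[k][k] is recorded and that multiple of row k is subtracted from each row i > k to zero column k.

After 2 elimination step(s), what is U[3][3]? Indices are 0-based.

U[3][3] = 7

k=0: U[0][0]=3
  eliminate (1,0): mult=-4, new row 1: (0, 3, 3, 3); set L[1][0]=-4
  eliminate (2,0): mult=3, new row 2: (0, -9, -12, -7); set L[2][0]=3
  eliminate (3,0): mult=4, new row 3: (0, 6, 0, 13); set L[3][0]=4
k=1: U[1][1]=3
  eliminate (2,1): mult=-3, new row 2: (0, 0, -3, 2); set L[2][1]=-3
  eliminate (3,1): mult=2, new row 3: (0, 0, -6, 7); set L[3][1]=2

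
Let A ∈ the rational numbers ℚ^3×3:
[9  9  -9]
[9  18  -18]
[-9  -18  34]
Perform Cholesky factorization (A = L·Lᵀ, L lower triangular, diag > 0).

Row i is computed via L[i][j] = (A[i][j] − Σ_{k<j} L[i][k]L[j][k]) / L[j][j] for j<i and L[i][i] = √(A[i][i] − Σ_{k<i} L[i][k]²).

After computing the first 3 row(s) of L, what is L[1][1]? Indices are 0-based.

L[1][1] = 3

Step 1: L[0][0] = √(9) = 3.
  L[1][0] = (9) / L[0][0] = 3.
Step 2: L[1][1] = √(9) = 3.
  L[2][0] = (-9) / L[0][0] = -3.
  L[2][1] = (-9) / L[1][1] = -3.
Step 3: L[2][2] = √(16) = 4.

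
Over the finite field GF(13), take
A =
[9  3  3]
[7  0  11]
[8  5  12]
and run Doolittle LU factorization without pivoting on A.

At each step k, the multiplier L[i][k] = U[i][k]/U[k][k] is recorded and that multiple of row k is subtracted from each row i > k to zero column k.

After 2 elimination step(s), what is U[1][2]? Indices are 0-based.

[col 0] pivot 9
  R1 -= 8*R0 → (0, 2, 0)  (L[1][0] := 8)
  R2 -= 11*R0 → (0, 11, 5)  (L[2][0] := 11)
[col 1] pivot 2
  R2 -= 12*R1 → (0, 0, 5)  (L[2][1] := 12)

U[1][2] = 0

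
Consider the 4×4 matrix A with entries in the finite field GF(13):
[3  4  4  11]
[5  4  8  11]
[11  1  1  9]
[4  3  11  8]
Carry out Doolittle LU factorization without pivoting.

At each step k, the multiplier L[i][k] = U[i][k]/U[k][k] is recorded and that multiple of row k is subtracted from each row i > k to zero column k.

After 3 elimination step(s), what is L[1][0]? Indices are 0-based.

[col 0] pivot 3
  R1 -= 6*R0 → (0, 6, 10, 10)  (L[1][0] := 6)
  R2 -= 8*R0 → (0, 8, 8, 12)  (L[2][0] := 8)
  R3 -= 10*R0 → (0, 2, 10, 2)  (L[3][0] := 10)
[col 1] pivot 6
  R2 -= 10*R1 → (0, 0, 12, 3)  (L[2][1] := 10)
  R3 -= 9*R1 → (0, 0, 11, 3)  (L[3][1] := 9)
[col 2] pivot 12
  R3 -= 2*R2 → (0, 0, 0, 10)  (L[3][2] := 2)

L[1][0] = 6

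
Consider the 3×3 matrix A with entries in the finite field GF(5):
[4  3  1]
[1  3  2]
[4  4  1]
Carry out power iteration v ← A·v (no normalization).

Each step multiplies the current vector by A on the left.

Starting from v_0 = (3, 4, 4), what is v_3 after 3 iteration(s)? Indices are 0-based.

v_0 = (3, 4, 4).
v_1 = A·v_0 = (3, 3, 2).
v_2 = A·v_1 = (3, 1, 1).
v_3 = A·v_2 = (1, 3, 2).

v_3 = (1, 3, 2)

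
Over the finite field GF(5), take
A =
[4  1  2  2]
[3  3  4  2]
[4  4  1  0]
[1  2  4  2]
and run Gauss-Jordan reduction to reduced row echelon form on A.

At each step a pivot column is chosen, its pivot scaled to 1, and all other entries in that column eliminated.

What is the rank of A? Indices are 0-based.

rank = 4

step 1: normalize row 0 (÷4) = (1, 4, 3, 3)
  row 1: subtract 3×row0 = (0, 1, 0, 3)
  row 2: subtract 4×row0 = (0, 3, 4, 3)
  row 3: subtract 1×row0 = (0, 3, 1, 4)
step 2: normalize row 1 (÷1) = (0, 1, 0, 3)
  row 0: subtract 4×row1 = (1, 0, 3, 1)
  row 2: subtract 3×row1 = (0, 0, 4, 4)
  row 3: subtract 3×row1 = (0, 0, 1, 0)
step 3: normalize row 2 (÷4) = (0, 0, 1, 1)
  row 0: subtract 3×row2 = (1, 0, 0, 3)
  row 3: subtract 1×row2 = (0, 0, 0, 4)
step 4: normalize row 3 (÷4) = (0, 0, 0, 1)
  row 0: subtract 3×row3 = (1, 0, 0, 0)
  row 1: subtract 3×row3 = (0, 1, 0, 0)
  row 2: subtract 1×row3 = (0, 0, 1, 0)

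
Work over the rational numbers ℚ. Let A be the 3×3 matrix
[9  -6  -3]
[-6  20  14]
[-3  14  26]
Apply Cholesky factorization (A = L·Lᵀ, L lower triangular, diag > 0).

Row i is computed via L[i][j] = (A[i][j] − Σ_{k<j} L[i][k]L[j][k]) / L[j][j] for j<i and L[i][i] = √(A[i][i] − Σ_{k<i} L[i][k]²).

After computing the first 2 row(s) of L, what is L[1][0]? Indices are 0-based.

Step 1: L[0][0] = √(9) = 3.
  L[1][0] = (-6) / L[0][0] = -2.
Step 2: L[1][1] = √(16) = 4.

L[1][0] = -2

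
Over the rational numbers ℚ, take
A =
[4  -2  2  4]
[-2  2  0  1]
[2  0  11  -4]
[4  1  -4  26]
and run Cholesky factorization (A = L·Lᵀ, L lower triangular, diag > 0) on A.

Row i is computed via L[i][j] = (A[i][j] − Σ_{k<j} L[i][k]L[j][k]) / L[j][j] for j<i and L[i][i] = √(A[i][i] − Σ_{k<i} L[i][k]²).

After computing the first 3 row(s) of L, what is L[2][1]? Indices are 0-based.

Step 1: L[0][0] = √(4) = 2.
  L[1][0] = (-2) / L[0][0] = -1.
Step 2: L[1][1] = √(1) = 1.
  L[2][0] = (2) / L[0][0] = 1.
  L[2][1] = (1) / L[1][1] = 1.
Step 3: L[2][2] = √(9) = 3.

L[2][1] = 1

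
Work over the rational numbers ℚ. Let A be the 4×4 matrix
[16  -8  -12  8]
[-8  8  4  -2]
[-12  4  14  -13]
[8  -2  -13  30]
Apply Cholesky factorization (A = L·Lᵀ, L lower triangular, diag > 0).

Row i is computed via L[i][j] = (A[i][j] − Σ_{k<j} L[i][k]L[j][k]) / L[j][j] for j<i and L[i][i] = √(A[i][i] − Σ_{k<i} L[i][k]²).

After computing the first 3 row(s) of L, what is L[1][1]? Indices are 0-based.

Step 1: L[0][0] = √(16) = 4.
  L[1][0] = (-8) / L[0][0] = -2.
Step 2: L[1][1] = √(4) = 2.
  L[2][0] = (-12) / L[0][0] = -3.
  L[2][1] = (-2) / L[1][1] = -1.
Step 3: L[2][2] = √(4) = 2.

L[1][1] = 2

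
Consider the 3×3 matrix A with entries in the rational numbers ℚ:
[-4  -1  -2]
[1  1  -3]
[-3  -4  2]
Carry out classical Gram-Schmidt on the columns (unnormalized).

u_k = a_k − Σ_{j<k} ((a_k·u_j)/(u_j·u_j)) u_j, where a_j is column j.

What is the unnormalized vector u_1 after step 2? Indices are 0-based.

u_1 = (21/13, 9/26, -53/26)

Step 1: u_0 = a_0 = (-4, 1, -3).
Step 2: u_1 = a_1 − (17/26)·u_0 = (21/13, 9/26, -53/26).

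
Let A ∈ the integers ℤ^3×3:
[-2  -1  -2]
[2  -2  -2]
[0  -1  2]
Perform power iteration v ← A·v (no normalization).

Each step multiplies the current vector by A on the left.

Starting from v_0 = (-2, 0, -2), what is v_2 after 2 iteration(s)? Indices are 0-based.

v_2 = (-8, 24, -8)

v_0 = (-2, 0, -2).
v_1 = A·v_0 = (8, 0, -4).
v_2 = A·v_1 = (-8, 24, -8).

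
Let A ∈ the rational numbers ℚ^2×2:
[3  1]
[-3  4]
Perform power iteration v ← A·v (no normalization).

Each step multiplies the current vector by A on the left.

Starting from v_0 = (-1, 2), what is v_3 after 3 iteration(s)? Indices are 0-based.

v_3 = (71, 164)

v_0 = (-1, 2).
v_1 = A·v_0 = (-1, 11).
v_2 = A·v_1 = (8, 47).
v_3 = A·v_2 = (71, 164).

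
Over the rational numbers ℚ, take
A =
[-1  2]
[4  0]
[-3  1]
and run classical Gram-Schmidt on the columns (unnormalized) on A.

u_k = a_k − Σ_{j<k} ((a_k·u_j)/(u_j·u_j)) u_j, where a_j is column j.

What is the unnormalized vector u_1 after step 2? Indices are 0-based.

u_1 = (47/26, 10/13, 11/26)

Step 1: u_0 = a_0 = (-1, 4, -3).
Step 2: u_1 = a_1 − (-5/26)·u_0 = (47/26, 10/13, 11/26).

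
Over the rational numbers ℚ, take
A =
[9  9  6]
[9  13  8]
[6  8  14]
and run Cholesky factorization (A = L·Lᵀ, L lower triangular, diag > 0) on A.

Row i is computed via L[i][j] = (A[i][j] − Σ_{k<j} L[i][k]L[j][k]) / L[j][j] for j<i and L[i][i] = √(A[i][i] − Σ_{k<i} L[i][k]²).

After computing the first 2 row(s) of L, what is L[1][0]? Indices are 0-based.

Step 1: L[0][0] = √(9) = 3.
  L[1][0] = (9) / L[0][0] = 3.
Step 2: L[1][1] = √(4) = 2.

L[1][0] = 3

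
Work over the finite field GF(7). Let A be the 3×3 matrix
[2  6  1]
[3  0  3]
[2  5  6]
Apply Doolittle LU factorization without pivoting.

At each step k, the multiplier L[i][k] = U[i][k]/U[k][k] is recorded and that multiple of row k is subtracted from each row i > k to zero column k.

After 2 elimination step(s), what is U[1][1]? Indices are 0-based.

U[1][1] = 5

Step 1: pivot at (0,0) is 2.
  row1 ← row1 − (5)·row0  ⇒  L[1][0]=5, U row1=(0, 5, 5)
  row2 ← row2 − (1)·row0  ⇒  L[2][0]=1, U row2=(0, 6, 5)
Step 2: pivot at (1,1) is 5.
  row2 ← row2 − (4)·row1  ⇒  L[2][1]=4, U row2=(0, 0, 6)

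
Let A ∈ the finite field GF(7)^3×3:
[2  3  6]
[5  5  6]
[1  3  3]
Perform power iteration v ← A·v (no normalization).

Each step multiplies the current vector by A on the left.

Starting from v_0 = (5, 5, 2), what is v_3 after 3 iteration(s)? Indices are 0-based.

v_3 = (6, 1, 3)

v_0 = (5, 5, 2).
v_1 = A·v_0 = (2, 6, 5).
v_2 = A·v_1 = (3, 0, 0).
v_3 = A·v_2 = (6, 1, 3).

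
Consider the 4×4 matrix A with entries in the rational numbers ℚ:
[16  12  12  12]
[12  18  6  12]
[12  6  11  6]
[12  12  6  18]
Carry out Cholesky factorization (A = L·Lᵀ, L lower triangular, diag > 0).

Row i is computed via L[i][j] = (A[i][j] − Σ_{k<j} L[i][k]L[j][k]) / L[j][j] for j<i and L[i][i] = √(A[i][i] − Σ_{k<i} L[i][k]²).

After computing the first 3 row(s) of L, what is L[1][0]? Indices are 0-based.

L[1][0] = 3

Step 1: L[0][0] = √(16) = 4.
  L[1][0] = (12) / L[0][0] = 3.
Step 2: L[1][1] = √(9) = 3.
  L[2][0] = (12) / L[0][0] = 3.
  L[2][1] = (-3) / L[1][1] = -1.
Step 3: L[2][2] = √(1) = 1.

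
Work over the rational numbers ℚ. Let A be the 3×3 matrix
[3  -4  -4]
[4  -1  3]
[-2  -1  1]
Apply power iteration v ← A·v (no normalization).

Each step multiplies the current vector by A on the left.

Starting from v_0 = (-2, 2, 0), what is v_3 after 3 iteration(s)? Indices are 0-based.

v_0 = (-2, 2, 0).
v_1 = A·v_0 = (-14, -10, 2).
v_2 = A·v_1 = (-10, -40, 40).
v_3 = A·v_2 = (-30, 120, 100).

v_3 = (-30, 120, 100)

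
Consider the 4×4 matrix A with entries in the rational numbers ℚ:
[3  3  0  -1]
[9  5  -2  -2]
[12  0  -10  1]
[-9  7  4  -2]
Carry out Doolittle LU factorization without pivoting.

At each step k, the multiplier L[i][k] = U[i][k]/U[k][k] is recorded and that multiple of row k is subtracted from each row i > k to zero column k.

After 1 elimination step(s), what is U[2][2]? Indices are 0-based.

U[2][2] = -10

k=0: U[0][0]=3
  eliminate (1,0): mult=3, new row 1: (0, -4, -2, 1); set L[1][0]=3
  eliminate (2,0): mult=4, new row 2: (0, -12, -10, 5); set L[2][0]=4
  eliminate (3,0): mult=-3, new row 3: (0, 16, 4, -5); set L[3][0]=-3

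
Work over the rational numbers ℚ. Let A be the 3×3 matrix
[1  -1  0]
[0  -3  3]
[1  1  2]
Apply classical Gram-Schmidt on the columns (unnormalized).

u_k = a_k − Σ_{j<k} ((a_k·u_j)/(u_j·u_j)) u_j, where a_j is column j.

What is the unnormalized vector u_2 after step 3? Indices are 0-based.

u_2 = (-18/11, 12/11, 18/11)

Step 1: u_0 = a_0 = (1, 0, 1).
Step 2: u_1 = a_1 − (0)·u_0 = (-1, -3, 1).
Step 3: u_2 = a_2 − (1)·u_0 − (-7/11)·u_1 = (-18/11, 12/11, 18/11).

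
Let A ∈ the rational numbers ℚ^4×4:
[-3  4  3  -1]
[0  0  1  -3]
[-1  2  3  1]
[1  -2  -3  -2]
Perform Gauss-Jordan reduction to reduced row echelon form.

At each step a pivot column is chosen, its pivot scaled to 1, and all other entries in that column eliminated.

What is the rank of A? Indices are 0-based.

pivot(0,0)=-3: scale R0 → (1, -4/3, -1, 1/3)
  clear (2,0): R2 −= (-1)R0 → (0, 2/3, 2, 4/3)
  clear (3,0): R3 −= (1)R0 → (0, -2/3, -2, -7/3)
pivot(1,1): swap R1↔R2
pivot(1,1)=2/3: scale R1 → (0, 1, 3, 2)
  clear (0,1): R0 −= (-4/3)R1 → (1, 0, 3, 3)
  clear (3,1): R3 −= (-2/3)R1 → (0, 0, 0, -1)
pivot(2,2)=1: scale R2 → (0, 0, 1, -3)
  clear (0,2): R0 −= (3)R2 → (1, 0, 0, 12)
  clear (1,2): R1 −= (3)R2 → (0, 1, 0, 11)
pivot(3,3)=-1: scale R3 → (0, 0, 0, 1)
  clear (0,3): R0 −= (12)R3 → (1, 0, 0, 0)
  clear (1,3): R1 −= (11)R3 → (0, 1, 0, 0)
  clear (2,3): R2 −= (-3)R3 → (0, 0, 1, 0)

rank = 4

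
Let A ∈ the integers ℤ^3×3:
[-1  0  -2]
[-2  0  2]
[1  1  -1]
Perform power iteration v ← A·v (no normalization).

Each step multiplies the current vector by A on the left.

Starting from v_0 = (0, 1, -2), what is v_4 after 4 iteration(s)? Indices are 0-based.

v_4 = (2, -50, 39)

v_0 = (0, 1, -2).
v_1 = A·v_0 = (4, -4, 3).
v_2 = A·v_1 = (-10, -2, -3).
v_3 = A·v_2 = (16, 14, -9).
v_4 = A·v_3 = (2, -50, 39).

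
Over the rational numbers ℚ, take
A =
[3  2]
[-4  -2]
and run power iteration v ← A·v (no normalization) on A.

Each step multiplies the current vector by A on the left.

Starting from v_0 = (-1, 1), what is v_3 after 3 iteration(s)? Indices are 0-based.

v_3 = (3, -4)

v_0 = (-1, 1).
v_1 = A·v_0 = (-1, 2).
v_2 = A·v_1 = (1, 0).
v_3 = A·v_2 = (3, -4).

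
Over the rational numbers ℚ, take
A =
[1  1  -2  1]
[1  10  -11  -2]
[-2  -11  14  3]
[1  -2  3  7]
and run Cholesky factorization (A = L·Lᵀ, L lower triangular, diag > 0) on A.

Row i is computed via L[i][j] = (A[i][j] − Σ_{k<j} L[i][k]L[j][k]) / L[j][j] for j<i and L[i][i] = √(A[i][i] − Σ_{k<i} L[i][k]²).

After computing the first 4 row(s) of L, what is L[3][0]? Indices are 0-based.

L[3][0] = 1

Step 1: L[0][0] = √(1) = 1.
  L[1][0] = (1) / L[0][0] = 1.
Step 2: L[1][1] = √(9) = 3.
  L[2][0] = (-2) / L[0][0] = -2.
  L[2][1] = (-9) / L[1][1] = -3.
Step 3: L[2][2] = √(1) = 1.
  L[3][0] = (1) / L[0][0] = 1.
  L[3][1] = (-3) / L[1][1] = -1.
  L[3][2] = (2) / L[2][2] = 2.
Step 4: L[3][3] = √(1) = 1.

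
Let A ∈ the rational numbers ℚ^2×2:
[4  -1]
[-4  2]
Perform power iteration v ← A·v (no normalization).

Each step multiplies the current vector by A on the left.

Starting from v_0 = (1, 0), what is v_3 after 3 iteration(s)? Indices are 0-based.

v_0 = (1, 0).
v_1 = A·v_0 = (4, -4).
v_2 = A·v_1 = (20, -24).
v_3 = A·v_2 = (104, -128).

v_3 = (104, -128)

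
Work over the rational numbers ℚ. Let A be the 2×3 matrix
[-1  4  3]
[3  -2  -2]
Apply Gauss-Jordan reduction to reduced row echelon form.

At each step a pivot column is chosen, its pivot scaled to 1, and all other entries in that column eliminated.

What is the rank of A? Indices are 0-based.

rank = 2

[1] R0 /= -1  ⇒  (1, -4, -3)
     R1 -= 3·R0  ⇒  (0, 10, 7)
[2] R1 /= 10  ⇒  (0, 1, 7/10)
     R0 -= -4·R1  ⇒  (1, 0, -1/5)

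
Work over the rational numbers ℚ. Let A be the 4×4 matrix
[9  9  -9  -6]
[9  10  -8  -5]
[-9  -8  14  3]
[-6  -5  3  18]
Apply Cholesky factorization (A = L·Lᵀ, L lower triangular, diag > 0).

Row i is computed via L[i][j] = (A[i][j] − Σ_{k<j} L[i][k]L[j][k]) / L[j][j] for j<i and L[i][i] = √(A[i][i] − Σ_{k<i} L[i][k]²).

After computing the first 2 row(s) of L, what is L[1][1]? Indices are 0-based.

Step 1: L[0][0] = √(9) = 3.
  L[1][0] = (9) / L[0][0] = 3.
Step 2: L[1][1] = √(1) = 1.

L[1][1] = 1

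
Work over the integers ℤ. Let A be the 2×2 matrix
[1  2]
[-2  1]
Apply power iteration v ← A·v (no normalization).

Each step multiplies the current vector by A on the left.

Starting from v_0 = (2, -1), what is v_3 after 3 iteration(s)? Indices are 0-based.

v_0 = (2, -1).
v_1 = A·v_0 = (0, -5).
v_2 = A·v_1 = (-10, -5).
v_3 = A·v_2 = (-20, 15).

v_3 = (-20, 15)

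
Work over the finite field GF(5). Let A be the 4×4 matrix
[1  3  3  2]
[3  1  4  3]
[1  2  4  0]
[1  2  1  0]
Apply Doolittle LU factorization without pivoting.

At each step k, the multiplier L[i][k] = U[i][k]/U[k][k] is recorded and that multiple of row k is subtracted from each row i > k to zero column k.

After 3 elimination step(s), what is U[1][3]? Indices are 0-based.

U[1][3] = 2

Step 1: pivot at (0,0) is 1.
  row1 ← row1 − (3)·row0  ⇒  L[1][0]=3, U row1=(0, 2, 0, 2)
  row2 ← row2 − (1)·row0  ⇒  L[2][0]=1, U row2=(0, 4, 1, 3)
  row3 ← row3 − (1)·row0  ⇒  L[3][0]=1, U row3=(0, 4, 3, 3)
Step 2: pivot at (1,1) is 2.
  row2 ← row2 − (2)·row1  ⇒  L[2][1]=2, U row2=(0, 0, 1, 4)
  row3 ← row3 − (2)·row1  ⇒  L[3][1]=2, U row3=(0, 0, 3, 4)
Step 3: pivot at (2,2) is 1.
  row3 ← row3 − (3)·row2  ⇒  L[3][2]=3, U row3=(0, 0, 0, 2)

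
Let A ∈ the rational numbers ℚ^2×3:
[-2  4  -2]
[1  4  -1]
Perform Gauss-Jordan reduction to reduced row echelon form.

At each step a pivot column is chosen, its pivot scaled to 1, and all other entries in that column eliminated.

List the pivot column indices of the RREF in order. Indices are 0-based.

pivot columns: 0, 1

step 1: normalize row 0 (÷-2) = (1, -2, 1)
  row 1: subtract 1×row0 = (0, 6, -2)
step 2: normalize row 1 (÷6) = (0, 1, -1/3)
  row 0: subtract -2×row1 = (1, 0, 1/3)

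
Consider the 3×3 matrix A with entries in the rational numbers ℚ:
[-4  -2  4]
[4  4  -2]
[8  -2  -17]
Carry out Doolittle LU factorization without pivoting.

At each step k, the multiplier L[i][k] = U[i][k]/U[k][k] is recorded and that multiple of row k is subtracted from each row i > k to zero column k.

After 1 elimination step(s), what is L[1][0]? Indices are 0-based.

L[1][0] = -1

[col 0] pivot -4
  R1 -= -1*R0 → (0, 2, 2)  (L[1][0] := -1)
  R2 -= -2*R0 → (0, -6, -9)  (L[2][0] := -2)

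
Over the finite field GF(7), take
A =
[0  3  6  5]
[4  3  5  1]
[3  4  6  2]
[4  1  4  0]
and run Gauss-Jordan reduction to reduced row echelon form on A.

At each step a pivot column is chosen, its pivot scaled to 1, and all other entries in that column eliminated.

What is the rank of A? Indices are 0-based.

rank = 4

pivot(0,0): swap R0↔R1
pivot(0,0)=4: scale R0 → (1, 6, 3, 2)
  clear (2,0): R2 −= (3)R0 → (0, 0, 4, 3)
  clear (3,0): R3 −= (4)R0 → (0, 5, 6, 6)
pivot(1,1)=3: scale R1 → (0, 1, 2, 4)
  clear (0,1): R0 −= (6)R1 → (1, 0, 5, 6)
  clear (3,1): R3 −= (5)R1 → (0, 0, 3, 0)
pivot(2,2)=4: scale R2 → (0, 0, 1, 6)
  clear (0,2): R0 −= (5)R2 → (1, 0, 0, 4)
  clear (1,2): R1 −= (2)R2 → (0, 1, 0, 6)
  clear (3,2): R3 −= (3)R2 → (0, 0, 0, 3)
pivot(3,3)=3: scale R3 → (0, 0, 0, 1)
  clear (0,3): R0 −= (4)R3 → (1, 0, 0, 0)
  clear (1,3): R1 −= (6)R3 → (0, 1, 0, 0)
  clear (2,3): R2 −= (6)R3 → (0, 0, 1, 0)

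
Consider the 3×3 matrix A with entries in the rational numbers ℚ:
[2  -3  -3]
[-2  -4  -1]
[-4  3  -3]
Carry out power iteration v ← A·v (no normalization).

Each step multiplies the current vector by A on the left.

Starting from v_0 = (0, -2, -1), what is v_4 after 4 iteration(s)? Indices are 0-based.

v_4 = (153, -969, 459)

v_0 = (0, -2, -1).
v_1 = A·v_0 = (9, 9, -3).
v_2 = A·v_1 = (0, -51, 0).
v_3 = A·v_2 = (153, 204, -153).
v_4 = A·v_3 = (153, -969, 459).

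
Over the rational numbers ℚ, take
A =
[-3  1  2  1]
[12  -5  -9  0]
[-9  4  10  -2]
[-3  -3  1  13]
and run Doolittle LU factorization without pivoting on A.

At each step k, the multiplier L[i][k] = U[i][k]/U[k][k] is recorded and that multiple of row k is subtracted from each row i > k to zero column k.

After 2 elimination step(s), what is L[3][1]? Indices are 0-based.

[col 0] pivot -3
  R1 -= -4*R0 → (0, -1, -1, 4)  (L[1][0] := -4)
  R2 -= 3*R0 → (0, 1, 4, -5)  (L[2][0] := 3)
  R3 -= 1*R0 → (0, -4, -1, 12)  (L[3][0] := 1)
[col 1] pivot -1
  R2 -= -1*R1 → (0, 0, 3, -1)  (L[2][1] := -1)
  R3 -= 4*R1 → (0, 0, 3, -4)  (L[3][1] := 4)

L[3][1] = 4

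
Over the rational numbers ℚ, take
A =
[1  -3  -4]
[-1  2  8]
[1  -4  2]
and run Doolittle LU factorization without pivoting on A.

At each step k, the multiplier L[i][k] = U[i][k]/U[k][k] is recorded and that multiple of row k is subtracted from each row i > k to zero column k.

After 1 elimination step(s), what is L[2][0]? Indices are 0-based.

L[2][0] = 1

[col 0] pivot 1
  R1 -= -1*R0 → (0, -1, 4)  (L[1][0] := -1)
  R2 -= 1*R0 → (0, -1, 6)  (L[2][0] := 1)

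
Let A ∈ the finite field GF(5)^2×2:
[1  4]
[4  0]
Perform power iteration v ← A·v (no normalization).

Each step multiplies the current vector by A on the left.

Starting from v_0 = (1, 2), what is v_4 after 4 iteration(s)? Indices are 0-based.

v_4 = (4, 1)

v_0 = (1, 2).
v_1 = A·v_0 = (4, 4).
v_2 = A·v_1 = (0, 1).
v_3 = A·v_2 = (4, 0).
v_4 = A·v_3 = (4, 1).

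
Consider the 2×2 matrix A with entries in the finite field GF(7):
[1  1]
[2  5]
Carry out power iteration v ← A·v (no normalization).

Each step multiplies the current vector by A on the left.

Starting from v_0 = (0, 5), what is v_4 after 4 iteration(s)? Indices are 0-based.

v_4 = (4, 1)

v_0 = (0, 5).
v_1 = A·v_0 = (5, 4).
v_2 = A·v_1 = (2, 2).
v_3 = A·v_2 = (4, 0).
v_4 = A·v_3 = (4, 1).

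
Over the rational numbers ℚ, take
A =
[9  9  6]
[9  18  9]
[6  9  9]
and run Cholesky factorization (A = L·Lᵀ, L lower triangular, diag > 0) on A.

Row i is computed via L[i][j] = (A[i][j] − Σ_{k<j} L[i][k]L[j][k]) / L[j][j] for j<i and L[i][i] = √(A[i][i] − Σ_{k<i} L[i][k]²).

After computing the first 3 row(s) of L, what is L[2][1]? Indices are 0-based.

L[2][1] = 1

Step 1: L[0][0] = √(9) = 3.
  L[1][0] = (9) / L[0][0] = 3.
Step 2: L[1][1] = √(9) = 3.
  L[2][0] = (6) / L[0][0] = 2.
  L[2][1] = (3) / L[1][1] = 1.
Step 3: L[2][2] = √(4) = 2.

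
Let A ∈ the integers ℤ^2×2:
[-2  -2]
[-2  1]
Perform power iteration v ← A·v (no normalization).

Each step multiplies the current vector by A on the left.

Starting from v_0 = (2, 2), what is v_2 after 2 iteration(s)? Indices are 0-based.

v_0 = (2, 2).
v_1 = A·v_0 = (-8, -2).
v_2 = A·v_1 = (20, 14).

v_2 = (20, 14)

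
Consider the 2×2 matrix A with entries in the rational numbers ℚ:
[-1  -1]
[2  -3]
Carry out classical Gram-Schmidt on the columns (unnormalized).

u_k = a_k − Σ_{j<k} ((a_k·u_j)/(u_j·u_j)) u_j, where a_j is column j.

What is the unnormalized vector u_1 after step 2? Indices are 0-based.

Step 1: u_0 = a_0 = (-1, 2).
Step 2: u_1 = a_1 − (-1)·u_0 = (-2, -1).

u_1 = (-2, -1)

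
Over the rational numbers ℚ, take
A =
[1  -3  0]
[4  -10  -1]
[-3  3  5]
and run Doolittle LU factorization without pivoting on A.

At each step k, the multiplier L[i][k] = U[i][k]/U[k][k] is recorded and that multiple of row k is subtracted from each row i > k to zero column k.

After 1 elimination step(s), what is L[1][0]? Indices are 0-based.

L[1][0] = 4

k=0: U[0][0]=1
  eliminate (1,0): mult=4, new row 1: (0, 2, -1); set L[1][0]=4
  eliminate (2,0): mult=-3, new row 2: (0, -6, 5); set L[2][0]=-3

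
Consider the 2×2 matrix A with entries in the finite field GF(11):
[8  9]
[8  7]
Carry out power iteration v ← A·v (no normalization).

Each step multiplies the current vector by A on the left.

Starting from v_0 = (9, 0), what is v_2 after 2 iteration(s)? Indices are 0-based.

v_0 = (9, 0).
v_1 = A·v_0 = (6, 6).
v_2 = A·v_1 = (3, 2).

v_2 = (3, 2)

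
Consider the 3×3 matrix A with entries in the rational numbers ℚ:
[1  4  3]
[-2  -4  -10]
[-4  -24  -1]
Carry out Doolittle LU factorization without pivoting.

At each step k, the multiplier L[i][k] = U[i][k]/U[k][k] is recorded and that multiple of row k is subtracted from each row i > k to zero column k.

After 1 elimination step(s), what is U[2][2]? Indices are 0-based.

U[2][2] = 11

Step 1: pivot at (0,0) is 1.
  row1 ← row1 − (-2)·row0  ⇒  L[1][0]=-2, U row1=(0, 4, -4)
  row2 ← row2 − (-4)·row0  ⇒  L[2][0]=-4, U row2=(0, -8, 11)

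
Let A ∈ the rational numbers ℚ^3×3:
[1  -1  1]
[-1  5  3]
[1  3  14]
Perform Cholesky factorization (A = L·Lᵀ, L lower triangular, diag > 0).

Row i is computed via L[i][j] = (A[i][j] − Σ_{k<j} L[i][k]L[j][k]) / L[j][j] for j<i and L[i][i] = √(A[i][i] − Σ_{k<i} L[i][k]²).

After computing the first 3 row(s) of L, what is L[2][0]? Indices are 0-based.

Step 1: L[0][0] = √(1) = 1.
  L[1][0] = (-1) / L[0][0] = -1.
Step 2: L[1][1] = √(4) = 2.
  L[2][0] = (1) / L[0][0] = 1.
  L[2][1] = (4) / L[1][1] = 2.
Step 3: L[2][2] = √(9) = 3.

L[2][0] = 1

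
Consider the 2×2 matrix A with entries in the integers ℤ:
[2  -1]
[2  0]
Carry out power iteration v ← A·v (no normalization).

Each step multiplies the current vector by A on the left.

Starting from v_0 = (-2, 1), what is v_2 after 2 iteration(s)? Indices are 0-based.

v_2 = (-6, -10)

v_0 = (-2, 1).
v_1 = A·v_0 = (-5, -4).
v_2 = A·v_1 = (-6, -10).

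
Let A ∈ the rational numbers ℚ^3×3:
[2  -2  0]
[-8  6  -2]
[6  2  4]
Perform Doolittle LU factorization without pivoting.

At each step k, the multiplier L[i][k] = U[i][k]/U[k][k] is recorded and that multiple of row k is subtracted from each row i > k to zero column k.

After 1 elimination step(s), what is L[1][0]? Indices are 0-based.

L[1][0] = -4

k=0: U[0][0]=2
  eliminate (1,0): mult=-4, new row 1: (0, -2, -2); set L[1][0]=-4
  eliminate (2,0): mult=3, new row 2: (0, 8, 4); set L[2][0]=3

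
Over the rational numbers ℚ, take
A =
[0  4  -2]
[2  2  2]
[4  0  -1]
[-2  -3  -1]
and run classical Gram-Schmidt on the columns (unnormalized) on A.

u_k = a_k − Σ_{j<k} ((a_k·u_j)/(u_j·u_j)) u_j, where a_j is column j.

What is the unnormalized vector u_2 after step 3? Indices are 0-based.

u_2 = (-254/149, 286/149, -217/149, -148/149)

Step 1: u_0 = a_0 = (0, 2, 4, -2).
Step 2: u_1 = a_1 − (5/12)·u_0 = (4, 7/6, -5/3, -13/6).
Step 3: u_2 = a_2 − (1/12)·u_0 − (-11/149)·u_1 = (-254/149, 286/149, -217/149, -148/149).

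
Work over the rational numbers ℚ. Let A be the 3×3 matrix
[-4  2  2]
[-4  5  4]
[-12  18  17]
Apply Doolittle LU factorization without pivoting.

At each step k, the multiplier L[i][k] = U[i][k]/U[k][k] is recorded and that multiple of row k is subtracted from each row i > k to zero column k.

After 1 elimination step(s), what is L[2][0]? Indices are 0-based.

Step 1: pivot at (0,0) is -4.
  row1 ← row1 − (1)·row0  ⇒  L[1][0]=1, U row1=(0, 3, 2)
  row2 ← row2 − (3)·row0  ⇒  L[2][0]=3, U row2=(0, 12, 11)

L[2][0] = 3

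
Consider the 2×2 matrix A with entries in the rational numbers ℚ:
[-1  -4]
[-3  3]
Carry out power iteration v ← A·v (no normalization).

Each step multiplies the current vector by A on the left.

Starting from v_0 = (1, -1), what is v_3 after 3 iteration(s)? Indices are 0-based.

v_3 = (87, -144)

v_0 = (1, -1).
v_1 = A·v_0 = (3, -6).
v_2 = A·v_1 = (21, -27).
v_3 = A·v_2 = (87, -144).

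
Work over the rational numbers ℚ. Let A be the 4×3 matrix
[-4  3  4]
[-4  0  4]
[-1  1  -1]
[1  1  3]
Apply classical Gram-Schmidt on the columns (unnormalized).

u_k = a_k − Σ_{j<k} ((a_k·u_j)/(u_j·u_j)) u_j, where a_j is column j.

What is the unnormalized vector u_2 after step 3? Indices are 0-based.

Step 1: u_0 = a_0 = (-4, -4, -1, 1).
Step 2: u_1 = a_1 − (-6/17)·u_0 = (27/17, -24/17, 11/17, 23/17).
Step 3: u_2 = a_2 − (-14/17)·u_0 − (14/23)·u_1 = (-6/23, 36/23, -51/23, 3).

u_2 = (-6/23, 36/23, -51/23, 3)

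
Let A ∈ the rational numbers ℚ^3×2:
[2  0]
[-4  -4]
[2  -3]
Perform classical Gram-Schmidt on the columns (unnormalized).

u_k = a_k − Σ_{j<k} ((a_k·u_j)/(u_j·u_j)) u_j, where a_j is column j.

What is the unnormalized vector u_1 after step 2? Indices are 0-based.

u_1 = (-5/6, -7/3, -23/6)

Step 1: u_0 = a_0 = (2, -4, 2).
Step 2: u_1 = a_1 − (5/12)·u_0 = (-5/6, -7/3, -23/6).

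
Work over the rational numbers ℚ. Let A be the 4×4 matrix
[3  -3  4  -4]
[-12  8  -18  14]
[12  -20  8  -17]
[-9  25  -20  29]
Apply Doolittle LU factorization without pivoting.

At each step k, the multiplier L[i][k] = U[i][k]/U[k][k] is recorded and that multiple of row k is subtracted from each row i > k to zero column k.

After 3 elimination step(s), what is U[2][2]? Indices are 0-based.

k=0: U[0][0]=3
  eliminate (1,0): mult=-4, new row 1: (0, -4, -2, -2); set L[1][0]=-4
  eliminate (2,0): mult=4, new row 2: (0, -8, -8, -1); set L[2][0]=4
  eliminate (3,0): mult=-3, new row 3: (0, 16, -8, 17); set L[3][0]=-3
k=1: U[1][1]=-4
  eliminate (2,1): mult=2, new row 2: (0, 0, -4, 3); set L[2][1]=2
  eliminate (3,1): mult=-4, new row 3: (0, 0, -16, 9); set L[3][1]=-4
k=2: U[2][2]=-4
  eliminate (3,2): mult=4, new row 3: (0, 0, 0, -3); set L[3][2]=4

U[2][2] = -4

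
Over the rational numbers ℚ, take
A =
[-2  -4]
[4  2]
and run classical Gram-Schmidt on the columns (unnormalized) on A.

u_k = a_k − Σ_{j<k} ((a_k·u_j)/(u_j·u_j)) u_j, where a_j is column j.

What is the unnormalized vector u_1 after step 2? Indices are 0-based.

u_1 = (-12/5, -6/5)

Step 1: u_0 = a_0 = (-2, 4).
Step 2: u_1 = a_1 − (4/5)·u_0 = (-12/5, -6/5).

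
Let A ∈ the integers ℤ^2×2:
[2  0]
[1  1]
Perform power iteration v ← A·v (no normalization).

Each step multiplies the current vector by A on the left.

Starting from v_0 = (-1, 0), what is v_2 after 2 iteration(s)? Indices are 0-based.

v_2 = (-4, -3)

v_0 = (-1, 0).
v_1 = A·v_0 = (-2, -1).
v_2 = A·v_1 = (-4, -3).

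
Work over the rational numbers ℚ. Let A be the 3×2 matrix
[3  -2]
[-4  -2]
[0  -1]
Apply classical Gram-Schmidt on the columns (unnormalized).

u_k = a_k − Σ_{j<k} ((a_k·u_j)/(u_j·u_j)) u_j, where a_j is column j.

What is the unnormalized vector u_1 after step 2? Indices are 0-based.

u_1 = (-56/25, -42/25, -1)

Step 1: u_0 = a_0 = (3, -4, 0).
Step 2: u_1 = a_1 − (2/25)·u_0 = (-56/25, -42/25, -1).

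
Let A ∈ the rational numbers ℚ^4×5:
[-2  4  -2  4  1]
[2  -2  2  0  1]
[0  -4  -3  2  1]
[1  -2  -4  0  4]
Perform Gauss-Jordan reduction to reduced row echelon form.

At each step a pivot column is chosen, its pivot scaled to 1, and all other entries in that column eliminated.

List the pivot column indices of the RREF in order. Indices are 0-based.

pivot columns: 0, 1, 2, 3

step 1: normalize row 0 (÷-2) = (1, -2, 1, -2, -1/2)
  row 1: subtract 2×row0 = (0, 2, 0, 4, 2)
  row 3: subtract 1×row0 = (0, 0, -5, 2, 9/2)
step 2: normalize row 1 (÷2) = (0, 1, 0, 2, 1)
  row 0: subtract -2×row1 = (1, 0, 1, 2, 3/2)
  row 2: subtract -4×row1 = (0, 0, -3, 10, 5)
step 3: normalize row 2 (÷-3) = (0, 0, 1, -10/3, -5/3)
  row 0: subtract 1×row2 = (1, 0, 0, 16/3, 19/6)
  row 3: subtract -5×row2 = (0, 0, 0, -44/3, -23/6)
step 4: normalize row 3 (÷-44/3) = (0, 0, 0, 1, 23/88)
  row 0: subtract 16/3×row3 = (1, 0, 0, 0, 39/22)
  row 1: subtract 2×row3 = (0, 1, 0, 0, 21/44)
  row 2: subtract -10/3×row3 = (0, 0, 1, 0, -35/44)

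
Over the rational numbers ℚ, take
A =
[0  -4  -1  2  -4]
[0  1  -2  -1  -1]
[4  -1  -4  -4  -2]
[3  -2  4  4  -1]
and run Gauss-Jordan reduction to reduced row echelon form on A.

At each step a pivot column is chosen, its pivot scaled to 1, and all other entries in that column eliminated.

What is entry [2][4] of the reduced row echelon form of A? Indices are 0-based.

pivot(0,0): swap R0↔R2
pivot(0,0)=4: scale R0 → (1, -1/4, -1, -1, -1/2)
  clear (3,0): R3 −= (3)R0 → (0, -5/4, 7, 7, 1/2)
pivot(1,1)=1: scale R1 → (0, 1, -2, -1, -1)
  clear (0,1): R0 −= (-1/4)R1 → (1, 0, -3/2, -5/4, -3/4)
  clear (2,1): R2 −= (-4)R1 → (0, 0, -9, -2, -8)
  clear (3,1): R3 −= (-5/4)R1 → (0, 0, 9/2, 23/4, -3/4)
pivot(2,2)=-9: scale R2 → (0, 0, 1, 2/9, 8/9)
  clear (0,2): R0 −= (-3/2)R2 → (1, 0, 0, -11/12, 7/12)
  clear (1,2): R1 −= (-2)R2 → (0, 1, 0, -5/9, 7/9)
  clear (3,2): R3 −= (9/2)R2 → (0, 0, 0, 19/4, -19/4)
pivot(3,3)=19/4: scale R3 → (0, 0, 0, 1, -1)
  clear (0,3): R0 −= (-11/12)R3 → (1, 0, 0, 0, -1/3)
  clear (1,3): R1 −= (-5/9)R3 → (0, 1, 0, 0, 2/9)
  clear (2,3): R2 −= (2/9)R3 → (0, 0, 1, 0, 10/9)

M[2][4] = 10/9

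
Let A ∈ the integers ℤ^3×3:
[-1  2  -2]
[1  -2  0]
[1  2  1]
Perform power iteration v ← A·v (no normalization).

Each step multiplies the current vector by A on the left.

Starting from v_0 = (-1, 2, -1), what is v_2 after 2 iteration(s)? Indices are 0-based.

v_0 = (-1, 2, -1).
v_1 = A·v_0 = (7, -5, 2).
v_2 = A·v_1 = (-21, 17, -1).

v_2 = (-21, 17, -1)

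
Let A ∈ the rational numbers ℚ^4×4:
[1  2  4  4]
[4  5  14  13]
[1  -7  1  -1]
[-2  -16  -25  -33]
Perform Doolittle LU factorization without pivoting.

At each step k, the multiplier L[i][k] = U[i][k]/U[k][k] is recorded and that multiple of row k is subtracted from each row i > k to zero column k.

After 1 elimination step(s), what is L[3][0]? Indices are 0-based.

L[3][0] = -2

Step 1: pivot at (0,0) is 1.
  row1 ← row1 − (4)·row0  ⇒  L[1][0]=4, U row1=(0, -3, -2, -3)
  row2 ← row2 − (1)·row0  ⇒  L[2][0]=1, U row2=(0, -9, -3, -5)
  row3 ← row3 − (-2)·row0  ⇒  L[3][0]=-2, U row3=(0, -12, -17, -25)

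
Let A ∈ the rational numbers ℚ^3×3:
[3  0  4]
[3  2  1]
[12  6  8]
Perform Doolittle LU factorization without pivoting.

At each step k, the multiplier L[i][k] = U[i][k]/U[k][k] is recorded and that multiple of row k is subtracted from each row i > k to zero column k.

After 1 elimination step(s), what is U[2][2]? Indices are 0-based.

U[2][2] = -8

[col 0] pivot 3
  R1 -= 1*R0 → (0, 2, -3)  (L[1][0] := 1)
  R2 -= 4*R0 → (0, 6, -8)  (L[2][0] := 4)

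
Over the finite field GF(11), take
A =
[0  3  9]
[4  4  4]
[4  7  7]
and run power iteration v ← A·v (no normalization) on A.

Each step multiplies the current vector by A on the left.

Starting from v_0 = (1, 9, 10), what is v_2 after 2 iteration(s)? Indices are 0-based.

v_0 = (1, 9, 10).
v_1 = A·v_0 = (7, 3, 5).
v_2 = A·v_1 = (10, 5, 7).

v_2 = (10, 5, 7)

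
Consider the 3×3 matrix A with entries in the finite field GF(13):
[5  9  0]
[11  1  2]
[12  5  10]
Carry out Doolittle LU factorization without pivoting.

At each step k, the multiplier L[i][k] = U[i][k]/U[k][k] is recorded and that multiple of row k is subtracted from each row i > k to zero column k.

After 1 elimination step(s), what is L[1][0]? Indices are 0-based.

L[1][0] = 10

k=0: U[0][0]=5
  eliminate (1,0): mult=10, new row 1: (0, 2, 2); set L[1][0]=10
  eliminate (2,0): mult=5, new row 2: (0, 12, 10); set L[2][0]=5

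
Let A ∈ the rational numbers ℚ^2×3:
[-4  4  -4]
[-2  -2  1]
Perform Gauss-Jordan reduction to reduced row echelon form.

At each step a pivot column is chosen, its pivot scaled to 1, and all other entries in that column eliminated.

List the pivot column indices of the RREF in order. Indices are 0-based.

pivot columns: 0, 1

pivot(0,0)=-4: scale R0 → (1, -1, 1)
  clear (1,0): R1 −= (-2)R0 → (0, -4, 3)
pivot(1,1)=-4: scale R1 → (0, 1, -3/4)
  clear (0,1): R0 −= (-1)R1 → (1, 0, 1/4)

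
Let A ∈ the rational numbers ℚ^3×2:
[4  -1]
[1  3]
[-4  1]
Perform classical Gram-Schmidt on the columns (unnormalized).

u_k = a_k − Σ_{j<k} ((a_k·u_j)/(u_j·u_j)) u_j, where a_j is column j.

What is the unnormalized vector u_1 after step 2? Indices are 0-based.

u_1 = (-13/33, 104/33, 13/33)

Step 1: u_0 = a_0 = (4, 1, -4).
Step 2: u_1 = a_1 − (-5/33)·u_0 = (-13/33, 104/33, 13/33).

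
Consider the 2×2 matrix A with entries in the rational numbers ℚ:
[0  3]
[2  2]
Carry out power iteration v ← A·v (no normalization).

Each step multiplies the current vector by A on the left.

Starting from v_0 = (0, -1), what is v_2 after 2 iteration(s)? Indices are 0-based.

v_0 = (0, -1).
v_1 = A·v_0 = (-3, -2).
v_2 = A·v_1 = (-6, -10).

v_2 = (-6, -10)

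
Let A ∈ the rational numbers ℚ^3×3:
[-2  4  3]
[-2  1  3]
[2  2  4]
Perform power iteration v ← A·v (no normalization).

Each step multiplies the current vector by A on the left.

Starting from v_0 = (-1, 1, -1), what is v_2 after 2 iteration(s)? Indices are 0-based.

v_0 = (-1, 1, -1).
v_1 = A·v_0 = (3, 0, -4).
v_2 = A·v_1 = (-18, -18, -10).

v_2 = (-18, -18, -10)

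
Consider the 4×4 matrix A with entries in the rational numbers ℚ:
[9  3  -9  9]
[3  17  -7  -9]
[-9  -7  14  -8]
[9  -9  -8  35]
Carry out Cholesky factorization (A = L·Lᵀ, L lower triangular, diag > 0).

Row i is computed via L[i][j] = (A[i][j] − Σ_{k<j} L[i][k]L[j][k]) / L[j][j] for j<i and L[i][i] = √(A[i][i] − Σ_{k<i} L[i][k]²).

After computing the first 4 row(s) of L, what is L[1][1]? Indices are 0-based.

Step 1: L[0][0] = √(9) = 3.
  L[1][0] = (3) / L[0][0] = 1.
Step 2: L[1][1] = √(16) = 4.
  L[2][0] = (-9) / L[0][0] = -3.
  L[2][1] = (-4) / L[1][1] = -1.
Step 3: L[2][2] = √(4) = 2.
  L[3][0] = (9) / L[0][0] = 3.
  L[3][1] = (-12) / L[1][1] = -3.
  L[3][2] = (-2) / L[2][2] = -1.
Step 4: L[3][3] = √(16) = 4.

L[1][1] = 4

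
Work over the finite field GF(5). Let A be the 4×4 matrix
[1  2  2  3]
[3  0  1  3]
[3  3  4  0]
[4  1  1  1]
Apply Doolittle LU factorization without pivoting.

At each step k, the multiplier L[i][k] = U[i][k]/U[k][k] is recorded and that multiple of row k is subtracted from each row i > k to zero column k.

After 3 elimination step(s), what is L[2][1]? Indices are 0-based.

Step 1: pivot at (0,0) is 1.
  row1 ← row1 − (3)·row0  ⇒  L[1][0]=3, U row1=(0, 4, 0, 4)
  row2 ← row2 − (3)·row0  ⇒  L[2][0]=3, U row2=(0, 2, 3, 1)
  row3 ← row3 − (4)·row0  ⇒  L[3][0]=4, U row3=(0, 3, 3, 4)
Step 2: pivot at (1,1) is 4.
  row2 ← row2 − (3)·row1  ⇒  L[2][1]=3, U row2=(0, 0, 3, 4)
  row3 ← row3 − (2)·row1  ⇒  L[3][1]=2, U row3=(0, 0, 3, 1)
Step 3: pivot at (2,2) is 3.
  row3 ← row3 − (1)·row2  ⇒  L[3][2]=1, U row3=(0, 0, 0, 2)

L[2][1] = 3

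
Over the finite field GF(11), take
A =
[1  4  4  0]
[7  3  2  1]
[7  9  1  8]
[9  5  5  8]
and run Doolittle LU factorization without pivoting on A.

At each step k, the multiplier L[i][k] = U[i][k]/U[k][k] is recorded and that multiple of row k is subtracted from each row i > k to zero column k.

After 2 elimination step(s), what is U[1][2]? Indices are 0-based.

Step 1: pivot at (0,0) is 1.
  row1 ← row1 − (7)·row0  ⇒  L[1][0]=7, U row1=(0, 8, 7, 1)
  row2 ← row2 − (7)·row0  ⇒  L[2][0]=7, U row2=(0, 3, 6, 8)
  row3 ← row3 − (9)·row0  ⇒  L[3][0]=9, U row3=(0, 2, 2, 8)
Step 2: pivot at (1,1) is 8.
  row2 ← row2 − (10)·row1  ⇒  L[2][1]=10, U row2=(0, 0, 2, 9)
  row3 ← row3 − (3)·row1  ⇒  L[3][1]=3, U row3=(0, 0, 3, 5)

U[1][2] = 7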